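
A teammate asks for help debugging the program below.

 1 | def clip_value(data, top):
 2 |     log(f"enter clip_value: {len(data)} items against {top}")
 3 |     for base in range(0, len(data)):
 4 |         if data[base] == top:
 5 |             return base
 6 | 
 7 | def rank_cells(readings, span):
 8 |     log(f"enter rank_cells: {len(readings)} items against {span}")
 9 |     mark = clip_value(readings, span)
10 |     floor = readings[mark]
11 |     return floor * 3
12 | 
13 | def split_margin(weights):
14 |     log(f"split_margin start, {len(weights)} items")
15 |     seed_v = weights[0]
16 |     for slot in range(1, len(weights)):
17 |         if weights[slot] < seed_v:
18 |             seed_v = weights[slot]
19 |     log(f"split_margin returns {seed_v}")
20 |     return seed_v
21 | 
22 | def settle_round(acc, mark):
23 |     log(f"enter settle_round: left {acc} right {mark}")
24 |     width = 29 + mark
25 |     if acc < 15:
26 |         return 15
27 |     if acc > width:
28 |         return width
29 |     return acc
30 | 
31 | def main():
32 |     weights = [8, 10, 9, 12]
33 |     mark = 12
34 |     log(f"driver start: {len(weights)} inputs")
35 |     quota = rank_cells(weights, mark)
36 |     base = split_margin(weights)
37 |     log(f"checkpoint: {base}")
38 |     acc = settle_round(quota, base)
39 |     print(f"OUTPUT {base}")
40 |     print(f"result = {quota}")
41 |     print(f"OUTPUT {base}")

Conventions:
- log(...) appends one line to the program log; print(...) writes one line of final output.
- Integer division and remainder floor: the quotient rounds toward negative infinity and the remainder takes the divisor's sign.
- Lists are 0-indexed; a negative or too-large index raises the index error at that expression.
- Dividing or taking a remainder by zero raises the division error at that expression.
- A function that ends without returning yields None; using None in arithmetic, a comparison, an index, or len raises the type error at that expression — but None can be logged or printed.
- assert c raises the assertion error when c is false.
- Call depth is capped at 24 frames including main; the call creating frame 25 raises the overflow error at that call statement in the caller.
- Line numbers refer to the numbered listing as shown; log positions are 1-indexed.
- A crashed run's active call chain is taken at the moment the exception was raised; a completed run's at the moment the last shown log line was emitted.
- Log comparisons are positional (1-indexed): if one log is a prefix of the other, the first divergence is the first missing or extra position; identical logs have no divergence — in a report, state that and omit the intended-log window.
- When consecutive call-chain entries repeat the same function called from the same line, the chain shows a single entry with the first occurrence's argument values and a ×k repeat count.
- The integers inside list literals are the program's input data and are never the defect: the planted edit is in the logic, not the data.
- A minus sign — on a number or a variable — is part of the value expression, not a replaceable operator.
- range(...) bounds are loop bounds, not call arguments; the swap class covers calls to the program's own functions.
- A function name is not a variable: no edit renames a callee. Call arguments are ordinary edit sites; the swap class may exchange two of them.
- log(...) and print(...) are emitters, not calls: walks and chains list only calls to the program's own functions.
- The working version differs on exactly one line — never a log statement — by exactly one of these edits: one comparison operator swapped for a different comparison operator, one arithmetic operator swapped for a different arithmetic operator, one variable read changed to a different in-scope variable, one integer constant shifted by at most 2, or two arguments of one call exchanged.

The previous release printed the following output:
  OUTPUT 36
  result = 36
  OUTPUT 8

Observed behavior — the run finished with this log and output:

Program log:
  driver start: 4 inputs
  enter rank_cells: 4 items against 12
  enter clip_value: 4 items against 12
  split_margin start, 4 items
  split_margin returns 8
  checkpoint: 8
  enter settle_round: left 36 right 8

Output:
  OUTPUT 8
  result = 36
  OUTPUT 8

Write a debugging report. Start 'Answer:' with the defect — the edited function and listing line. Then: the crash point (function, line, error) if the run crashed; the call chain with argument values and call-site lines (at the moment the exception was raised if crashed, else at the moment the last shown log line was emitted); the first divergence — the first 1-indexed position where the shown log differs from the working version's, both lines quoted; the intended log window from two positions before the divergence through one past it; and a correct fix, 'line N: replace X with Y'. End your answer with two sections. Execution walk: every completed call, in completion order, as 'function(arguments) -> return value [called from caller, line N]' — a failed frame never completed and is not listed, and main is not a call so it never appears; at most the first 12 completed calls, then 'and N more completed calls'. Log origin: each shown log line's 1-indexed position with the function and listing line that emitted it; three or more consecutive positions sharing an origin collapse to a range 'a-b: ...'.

Answer: the defect is in main at line 39.
Key fact: Every logged value matches the working version; the printed result is what differs.
Call chain: main -> settle_round(36, 8) (called at line 38).
First divergence: there is none — every log position agrees.
Execution walk:
  clip_value([8, 10, 9, 12], 12) -> 3  [called from rank_cells, line 9]
  rank_cells([8, 10, 9, 12], 12) -> 36  [called from main, line 35]
  split_margin([8, 10, 9, 12]) -> 8  [called from main, line 36]
  settle_round(36, 8) -> 36  [called from main, line 38]
Log origin:
  1: emitted by main (line 34)
  2: emitted by rank_cells (line 8)
  3: emitted by clip_value (line 2)
  4: emitted by split_margin (line 14)
  5: emitted by split_margin (line 19)
  6: emitted by main (line 37)
  7: emitted by settle_round (line 23)
A correct fix: line 39: replace `base` with `acc`.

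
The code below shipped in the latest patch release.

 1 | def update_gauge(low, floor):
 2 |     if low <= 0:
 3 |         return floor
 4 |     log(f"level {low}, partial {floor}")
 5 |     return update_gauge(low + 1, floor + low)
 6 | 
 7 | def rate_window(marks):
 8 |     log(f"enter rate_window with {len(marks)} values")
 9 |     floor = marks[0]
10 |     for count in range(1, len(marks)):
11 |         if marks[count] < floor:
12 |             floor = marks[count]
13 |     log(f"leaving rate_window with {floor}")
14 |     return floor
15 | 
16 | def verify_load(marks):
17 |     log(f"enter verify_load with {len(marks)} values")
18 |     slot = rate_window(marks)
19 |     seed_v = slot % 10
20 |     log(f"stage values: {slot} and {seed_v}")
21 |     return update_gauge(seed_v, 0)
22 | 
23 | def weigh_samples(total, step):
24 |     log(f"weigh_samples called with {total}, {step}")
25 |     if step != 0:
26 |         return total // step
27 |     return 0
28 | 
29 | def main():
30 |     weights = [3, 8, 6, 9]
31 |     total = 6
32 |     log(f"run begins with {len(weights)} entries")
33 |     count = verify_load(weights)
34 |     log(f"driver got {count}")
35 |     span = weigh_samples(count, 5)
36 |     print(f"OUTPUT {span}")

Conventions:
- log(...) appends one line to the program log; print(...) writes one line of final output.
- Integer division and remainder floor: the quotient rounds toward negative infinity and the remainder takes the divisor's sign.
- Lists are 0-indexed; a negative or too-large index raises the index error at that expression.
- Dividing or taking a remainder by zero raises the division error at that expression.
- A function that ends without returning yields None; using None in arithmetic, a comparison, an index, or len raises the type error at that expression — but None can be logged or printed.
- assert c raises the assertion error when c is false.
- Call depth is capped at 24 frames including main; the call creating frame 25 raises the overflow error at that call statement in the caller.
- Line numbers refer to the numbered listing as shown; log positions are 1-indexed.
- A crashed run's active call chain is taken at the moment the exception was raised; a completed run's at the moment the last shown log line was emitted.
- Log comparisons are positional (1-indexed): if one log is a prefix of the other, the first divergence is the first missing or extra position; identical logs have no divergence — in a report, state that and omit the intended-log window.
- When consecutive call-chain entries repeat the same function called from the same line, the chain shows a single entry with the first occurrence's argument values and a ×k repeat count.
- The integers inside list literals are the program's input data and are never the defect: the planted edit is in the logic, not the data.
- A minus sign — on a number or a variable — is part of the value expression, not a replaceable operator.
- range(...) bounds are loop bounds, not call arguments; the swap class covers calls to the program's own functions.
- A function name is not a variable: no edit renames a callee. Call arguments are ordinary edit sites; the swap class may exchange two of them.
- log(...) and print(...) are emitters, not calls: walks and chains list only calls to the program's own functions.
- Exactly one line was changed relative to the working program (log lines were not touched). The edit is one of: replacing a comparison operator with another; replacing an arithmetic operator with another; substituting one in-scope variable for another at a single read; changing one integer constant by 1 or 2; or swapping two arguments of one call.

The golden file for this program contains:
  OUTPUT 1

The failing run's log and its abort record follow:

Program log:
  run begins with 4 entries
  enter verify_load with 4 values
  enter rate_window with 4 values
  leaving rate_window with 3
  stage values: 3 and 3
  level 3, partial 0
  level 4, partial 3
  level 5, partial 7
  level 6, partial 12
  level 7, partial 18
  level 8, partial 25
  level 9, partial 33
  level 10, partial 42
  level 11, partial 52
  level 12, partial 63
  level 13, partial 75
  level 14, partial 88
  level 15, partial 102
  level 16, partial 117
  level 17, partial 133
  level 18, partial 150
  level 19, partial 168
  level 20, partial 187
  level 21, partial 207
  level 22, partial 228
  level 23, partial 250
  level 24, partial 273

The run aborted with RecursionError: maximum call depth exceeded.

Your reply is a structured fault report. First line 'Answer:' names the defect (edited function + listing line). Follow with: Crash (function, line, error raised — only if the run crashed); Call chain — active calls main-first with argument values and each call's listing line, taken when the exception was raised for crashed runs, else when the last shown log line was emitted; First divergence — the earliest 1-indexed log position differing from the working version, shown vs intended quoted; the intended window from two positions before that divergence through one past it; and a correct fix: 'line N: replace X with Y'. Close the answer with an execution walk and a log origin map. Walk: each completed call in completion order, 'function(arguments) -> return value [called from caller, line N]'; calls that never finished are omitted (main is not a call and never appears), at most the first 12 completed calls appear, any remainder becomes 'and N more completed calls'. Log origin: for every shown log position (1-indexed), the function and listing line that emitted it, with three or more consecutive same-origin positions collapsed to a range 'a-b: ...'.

Answer: the defect is in update_gauge at line 5.
Core observation: Log line 7 is where behavior first shows: 'level 4, partial 3' appears instead of 'level 2, partial 3'.
Crash: update_gauge, line 5, RecursionError.
Call chain: main -> verify_load([3, 8, 6, 9]) (called at line 33) -> update_gauge(3, 0) (called at line 21) -> update_gauge(4, 3) (called at line 5) ×21.
First divergence: at position 7 the run shows 'level 4, partial 3' where the working version logs 'level 2, partial 3'.
Intended log window:
  5: stage values: 3 and 3
  6: level 3, partial 0
  7: level 2, partial 3
  8: level 1, partial 5
Execution walk:
  rate_window([3, 8, 6, 9]) -> 3  [called from verify_load, line 18]
Origin of each log line:
  1 — main, line 32
  2 — verify_load, line 17
  3 — rate_window, line 8
  4 — rate_window, line 13
  5 — verify_load, line 20
  6-27 — update_gauge, line 4
A correct fix: line 5: replace `low + 1` with `low - 1`.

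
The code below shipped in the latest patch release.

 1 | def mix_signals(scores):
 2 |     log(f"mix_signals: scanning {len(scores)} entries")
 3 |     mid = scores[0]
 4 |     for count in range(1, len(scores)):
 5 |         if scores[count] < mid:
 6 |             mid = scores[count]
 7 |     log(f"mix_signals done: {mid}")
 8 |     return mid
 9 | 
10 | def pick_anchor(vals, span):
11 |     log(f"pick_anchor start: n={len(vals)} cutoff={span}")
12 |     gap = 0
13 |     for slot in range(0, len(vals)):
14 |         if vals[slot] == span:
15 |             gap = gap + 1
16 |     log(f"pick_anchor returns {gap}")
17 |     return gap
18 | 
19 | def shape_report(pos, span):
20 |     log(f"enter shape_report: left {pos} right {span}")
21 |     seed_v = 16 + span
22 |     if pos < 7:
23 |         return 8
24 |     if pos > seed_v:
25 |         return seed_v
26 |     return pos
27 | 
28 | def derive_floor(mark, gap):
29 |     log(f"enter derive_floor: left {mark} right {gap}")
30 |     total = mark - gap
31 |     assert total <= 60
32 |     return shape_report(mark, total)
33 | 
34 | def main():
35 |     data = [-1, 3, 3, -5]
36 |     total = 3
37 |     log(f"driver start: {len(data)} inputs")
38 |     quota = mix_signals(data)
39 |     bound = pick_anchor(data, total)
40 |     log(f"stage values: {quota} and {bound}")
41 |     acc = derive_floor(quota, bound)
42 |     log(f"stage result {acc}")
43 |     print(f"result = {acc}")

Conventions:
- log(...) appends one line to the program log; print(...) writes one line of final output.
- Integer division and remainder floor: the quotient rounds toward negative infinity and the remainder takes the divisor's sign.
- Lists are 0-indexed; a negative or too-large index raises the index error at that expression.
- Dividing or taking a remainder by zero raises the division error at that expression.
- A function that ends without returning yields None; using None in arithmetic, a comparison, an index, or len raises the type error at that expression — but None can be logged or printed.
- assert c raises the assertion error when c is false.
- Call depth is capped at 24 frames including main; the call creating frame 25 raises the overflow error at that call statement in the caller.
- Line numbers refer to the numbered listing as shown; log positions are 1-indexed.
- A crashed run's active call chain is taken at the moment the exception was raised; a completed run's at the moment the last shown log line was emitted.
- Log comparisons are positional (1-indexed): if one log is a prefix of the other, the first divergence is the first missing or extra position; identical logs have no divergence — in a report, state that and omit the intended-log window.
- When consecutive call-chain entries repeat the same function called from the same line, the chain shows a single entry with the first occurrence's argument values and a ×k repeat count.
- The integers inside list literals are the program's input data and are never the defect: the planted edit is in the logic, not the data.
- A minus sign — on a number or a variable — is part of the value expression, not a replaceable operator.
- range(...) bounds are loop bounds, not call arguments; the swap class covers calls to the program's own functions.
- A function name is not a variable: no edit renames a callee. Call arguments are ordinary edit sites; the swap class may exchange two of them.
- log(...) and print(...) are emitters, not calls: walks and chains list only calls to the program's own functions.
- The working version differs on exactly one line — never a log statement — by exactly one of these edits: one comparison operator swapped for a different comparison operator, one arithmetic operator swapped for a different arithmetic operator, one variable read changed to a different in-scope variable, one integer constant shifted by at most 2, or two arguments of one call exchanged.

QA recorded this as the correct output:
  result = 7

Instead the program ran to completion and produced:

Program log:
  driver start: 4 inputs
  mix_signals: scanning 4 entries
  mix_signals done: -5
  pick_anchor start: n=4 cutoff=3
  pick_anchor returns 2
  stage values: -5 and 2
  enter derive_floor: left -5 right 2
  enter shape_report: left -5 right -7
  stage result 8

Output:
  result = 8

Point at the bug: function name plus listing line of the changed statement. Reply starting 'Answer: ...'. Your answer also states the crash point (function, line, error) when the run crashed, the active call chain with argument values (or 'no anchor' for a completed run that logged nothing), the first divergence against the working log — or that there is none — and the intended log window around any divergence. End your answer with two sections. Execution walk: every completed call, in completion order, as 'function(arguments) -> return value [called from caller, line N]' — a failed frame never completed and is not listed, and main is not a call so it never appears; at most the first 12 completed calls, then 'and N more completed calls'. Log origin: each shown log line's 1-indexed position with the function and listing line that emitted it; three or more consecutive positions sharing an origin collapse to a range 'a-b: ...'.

Answer: the defect is in shape_report at line 23.
Key observation: The earliest visible damage is log position 9 — 'stage result 8' rather than the intended 'stage result 7'.
Call chain: main.
First divergence: position 9 — the shown line 'stage result 8' should read 'stage result 7'.
Intended log window:
  7: enter derive_floor: left -5 right 2
  8: enter shape_report: left -5 right -7
  9: stage result 7
Execution walk:
  mix_signals([-1, 3, 3, -5]) -> -5  [called from main, line 38]
  pick_anchor([-1, 3, 3, -5], 3) -> 2  [called from main, line 39]
  shape_report(-5, -7) -> 8  [called from derive_floor, line 32]
  derive_floor(-5, 2) -> 8  [called from main, line 41]
Log origin:
  1 — main, line 37
  2 — mix_signals, line 2
  3 — mix_signals, line 7
  4 — pick_anchor, line 11
  5 — pick_anchor, line 16
  6 — main, line 40
  7 — derive_floor, line 29
  8 — shape_report, line 20
  9 — main, line 42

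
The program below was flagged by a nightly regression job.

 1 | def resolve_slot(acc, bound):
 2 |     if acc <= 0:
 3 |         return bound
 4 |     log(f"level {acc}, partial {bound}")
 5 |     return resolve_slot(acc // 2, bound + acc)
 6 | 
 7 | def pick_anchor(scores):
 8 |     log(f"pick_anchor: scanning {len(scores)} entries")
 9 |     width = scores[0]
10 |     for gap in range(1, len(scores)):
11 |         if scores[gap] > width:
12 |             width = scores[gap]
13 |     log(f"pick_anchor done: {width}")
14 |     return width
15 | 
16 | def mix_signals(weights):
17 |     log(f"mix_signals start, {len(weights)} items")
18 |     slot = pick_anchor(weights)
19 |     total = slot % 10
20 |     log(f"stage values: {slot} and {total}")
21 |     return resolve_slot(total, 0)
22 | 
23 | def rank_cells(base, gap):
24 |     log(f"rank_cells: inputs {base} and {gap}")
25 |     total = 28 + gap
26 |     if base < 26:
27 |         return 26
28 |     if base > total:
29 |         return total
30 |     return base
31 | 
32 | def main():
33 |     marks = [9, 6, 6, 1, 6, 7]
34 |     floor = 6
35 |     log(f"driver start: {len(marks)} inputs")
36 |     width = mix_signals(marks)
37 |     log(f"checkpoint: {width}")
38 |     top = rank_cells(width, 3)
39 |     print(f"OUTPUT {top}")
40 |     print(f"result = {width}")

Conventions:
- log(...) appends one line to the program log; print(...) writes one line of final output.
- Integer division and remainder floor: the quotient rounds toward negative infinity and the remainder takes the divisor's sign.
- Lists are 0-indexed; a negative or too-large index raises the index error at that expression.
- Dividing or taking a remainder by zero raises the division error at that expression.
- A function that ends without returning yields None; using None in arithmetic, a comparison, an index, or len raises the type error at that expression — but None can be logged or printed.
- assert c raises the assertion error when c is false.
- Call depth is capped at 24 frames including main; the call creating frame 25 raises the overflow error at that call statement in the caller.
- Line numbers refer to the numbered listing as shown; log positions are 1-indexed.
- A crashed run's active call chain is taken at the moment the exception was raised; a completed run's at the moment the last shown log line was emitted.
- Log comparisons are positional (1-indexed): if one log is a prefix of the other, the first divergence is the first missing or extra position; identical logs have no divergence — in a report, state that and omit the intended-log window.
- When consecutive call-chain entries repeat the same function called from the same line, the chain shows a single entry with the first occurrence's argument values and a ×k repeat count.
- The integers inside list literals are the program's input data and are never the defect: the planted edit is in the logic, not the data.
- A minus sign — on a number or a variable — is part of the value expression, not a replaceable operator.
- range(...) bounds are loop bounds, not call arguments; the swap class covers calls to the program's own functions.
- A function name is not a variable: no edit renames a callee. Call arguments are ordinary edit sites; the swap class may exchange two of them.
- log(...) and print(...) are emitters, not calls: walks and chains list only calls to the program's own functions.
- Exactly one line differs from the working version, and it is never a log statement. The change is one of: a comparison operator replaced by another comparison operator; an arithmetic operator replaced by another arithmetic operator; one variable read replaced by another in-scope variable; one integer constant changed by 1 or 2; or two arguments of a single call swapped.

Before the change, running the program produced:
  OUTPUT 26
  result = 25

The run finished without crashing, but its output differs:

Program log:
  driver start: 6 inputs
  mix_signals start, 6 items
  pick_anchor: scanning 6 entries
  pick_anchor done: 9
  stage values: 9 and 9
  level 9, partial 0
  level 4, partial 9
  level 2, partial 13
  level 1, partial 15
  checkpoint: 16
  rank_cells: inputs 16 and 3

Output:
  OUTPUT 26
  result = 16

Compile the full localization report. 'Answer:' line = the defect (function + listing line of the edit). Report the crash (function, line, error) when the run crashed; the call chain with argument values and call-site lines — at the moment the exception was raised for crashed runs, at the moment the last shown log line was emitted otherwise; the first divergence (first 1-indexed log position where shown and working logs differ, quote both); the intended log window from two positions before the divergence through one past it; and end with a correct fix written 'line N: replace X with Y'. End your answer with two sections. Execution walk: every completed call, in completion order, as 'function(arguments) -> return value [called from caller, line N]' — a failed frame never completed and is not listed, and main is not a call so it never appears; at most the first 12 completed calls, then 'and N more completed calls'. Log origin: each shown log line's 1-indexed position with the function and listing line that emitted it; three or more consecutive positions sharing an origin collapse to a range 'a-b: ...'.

Answer: the defect is in resolve_slot at line 5.
Core observation: At log position 7 the runs split — shown 'level 4, partial 9', but the working version logs 'level 7, partial 9'.
Call chain: main -> rank_cells(16, 3) (called at line 38).
First divergence: position 7; shown 'level 4, partial 9' vs intended 'level 7, partial 9'.
Intended log window:
  5: stage values: 9 and 9
  6: level 9, partial 0
  7: level 7, partial 9
  8: level 5, partial 16
Execution walk:
  pick_anchor([9, 6, 6, 1, 6, 7]) -> 9  [called from mix_signals, line 18]
  resolve_slot(0, 16) -> 16  [called from resolve_slot, line 5]
  resolve_slot(1, 15) -> 16  [called from resolve_slot, line 5]
  resolve_slot(2, 13) -> 16  [called from resolve_slot, line 5]
  resolve_slot(4, 9) -> 16  [called from resolve_slot, line 5]
  resolve_slot(9, 0) -> 16  [called from mix_signals, line 21]
  mix_signals([9, 6, 6, 1, 6, 7]) -> 16  [called from main, line 36]
  rank_cells(16, 3) -> 26  [called from main, line 38]
Origin of each log line:
  1 — main, line 35
  2 — mix_signals, line 17
  3 — pick_anchor, line 8
  4 — pick_anchor, line 13
  5 — mix_signals, line 20
  6-9 — resolve_slot, line 4
  10 — main, line 37
  11 — rank_cells, line 24
A correct fix: line 5: replace `//` with `-`.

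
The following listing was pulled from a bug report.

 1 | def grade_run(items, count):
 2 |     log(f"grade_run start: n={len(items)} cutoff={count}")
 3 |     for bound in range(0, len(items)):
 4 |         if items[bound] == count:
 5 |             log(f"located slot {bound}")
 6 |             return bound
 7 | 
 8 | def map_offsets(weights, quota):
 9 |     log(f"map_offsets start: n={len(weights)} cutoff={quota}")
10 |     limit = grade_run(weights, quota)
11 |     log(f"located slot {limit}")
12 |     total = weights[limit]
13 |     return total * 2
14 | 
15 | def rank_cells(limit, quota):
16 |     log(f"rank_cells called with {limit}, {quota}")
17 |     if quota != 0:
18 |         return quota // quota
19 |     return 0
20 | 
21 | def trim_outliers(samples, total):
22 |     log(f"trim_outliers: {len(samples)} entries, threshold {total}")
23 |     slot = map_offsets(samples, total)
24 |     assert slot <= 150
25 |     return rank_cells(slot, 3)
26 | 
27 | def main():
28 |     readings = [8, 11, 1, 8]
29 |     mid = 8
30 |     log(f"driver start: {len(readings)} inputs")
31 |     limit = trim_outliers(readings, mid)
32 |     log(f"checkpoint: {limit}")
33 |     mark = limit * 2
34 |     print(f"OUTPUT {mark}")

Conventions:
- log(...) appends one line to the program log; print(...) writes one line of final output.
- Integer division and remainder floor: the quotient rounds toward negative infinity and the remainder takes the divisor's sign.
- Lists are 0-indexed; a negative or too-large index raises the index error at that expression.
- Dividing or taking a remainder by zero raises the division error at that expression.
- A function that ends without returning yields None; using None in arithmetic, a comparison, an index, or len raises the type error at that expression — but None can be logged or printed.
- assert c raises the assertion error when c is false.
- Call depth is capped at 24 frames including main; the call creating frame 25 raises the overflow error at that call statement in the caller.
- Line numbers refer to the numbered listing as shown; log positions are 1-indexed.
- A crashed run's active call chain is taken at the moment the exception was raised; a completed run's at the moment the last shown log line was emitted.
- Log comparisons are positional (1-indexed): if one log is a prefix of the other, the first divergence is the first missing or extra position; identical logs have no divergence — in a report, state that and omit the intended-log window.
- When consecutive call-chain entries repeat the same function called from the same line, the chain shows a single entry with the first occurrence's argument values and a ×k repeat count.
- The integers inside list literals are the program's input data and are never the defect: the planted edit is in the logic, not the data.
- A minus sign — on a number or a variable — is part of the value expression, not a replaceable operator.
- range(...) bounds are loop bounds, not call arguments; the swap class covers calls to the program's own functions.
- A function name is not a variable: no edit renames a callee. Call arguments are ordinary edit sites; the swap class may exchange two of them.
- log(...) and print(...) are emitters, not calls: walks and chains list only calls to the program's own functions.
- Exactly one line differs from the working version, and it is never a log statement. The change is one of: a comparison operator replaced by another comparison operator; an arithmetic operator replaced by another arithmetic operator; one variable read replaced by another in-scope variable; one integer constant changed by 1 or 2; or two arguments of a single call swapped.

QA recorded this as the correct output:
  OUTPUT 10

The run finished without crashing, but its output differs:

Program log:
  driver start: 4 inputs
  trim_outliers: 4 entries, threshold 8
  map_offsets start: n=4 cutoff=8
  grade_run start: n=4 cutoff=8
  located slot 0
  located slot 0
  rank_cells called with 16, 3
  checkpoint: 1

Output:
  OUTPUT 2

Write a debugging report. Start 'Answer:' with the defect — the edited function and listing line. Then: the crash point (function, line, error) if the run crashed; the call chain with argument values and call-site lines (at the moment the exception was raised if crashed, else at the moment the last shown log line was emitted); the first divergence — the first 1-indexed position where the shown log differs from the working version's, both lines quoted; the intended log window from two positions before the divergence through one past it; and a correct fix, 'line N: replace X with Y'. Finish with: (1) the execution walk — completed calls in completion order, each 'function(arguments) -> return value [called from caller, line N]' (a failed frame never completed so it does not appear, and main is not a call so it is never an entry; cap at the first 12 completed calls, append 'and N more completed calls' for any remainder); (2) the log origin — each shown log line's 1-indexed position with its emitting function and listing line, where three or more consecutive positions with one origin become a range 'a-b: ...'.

Answer: the defect is in rank_cells at line 18.
Key observation: Position 8 is the first bad log line: 'checkpoint: 1' should read 'checkpoint: 5'.
Call chain: main.
First divergence: position 8; shown 'checkpoint: 1' vs intended 'checkpoint: 5'.
Intended log window:
  6: located slot 0
  7: rank_cells called with 16, 3
  8: checkpoint: 5
Execution walk:
  grade_run([8, 11, 1, 8], 8) -> 0  [called from map_offsets, line 10]
  map_offsets([8, 11, 1, 8], 8) -> 16  [called from trim_outliers, line 23]
  rank_cells(16, 3) -> 1  [called from trim_outliers, line 25]
  trim_outliers([8, 11, 1, 8], 8) -> 1  [called from main, line 31]
Origin of each log line:
  1: from main, line 30
  2: from trim_outliers, line 22
  3: from map_offsets, line 9
  4: from grade_run, line 2
  5: from grade_run, line 5
  6: from map_offsets, line 11
  7: from rank_cells, line 16
  8: from main, line 32
A correct fix: line 18: replace `quota // quota` with `limit // quota`.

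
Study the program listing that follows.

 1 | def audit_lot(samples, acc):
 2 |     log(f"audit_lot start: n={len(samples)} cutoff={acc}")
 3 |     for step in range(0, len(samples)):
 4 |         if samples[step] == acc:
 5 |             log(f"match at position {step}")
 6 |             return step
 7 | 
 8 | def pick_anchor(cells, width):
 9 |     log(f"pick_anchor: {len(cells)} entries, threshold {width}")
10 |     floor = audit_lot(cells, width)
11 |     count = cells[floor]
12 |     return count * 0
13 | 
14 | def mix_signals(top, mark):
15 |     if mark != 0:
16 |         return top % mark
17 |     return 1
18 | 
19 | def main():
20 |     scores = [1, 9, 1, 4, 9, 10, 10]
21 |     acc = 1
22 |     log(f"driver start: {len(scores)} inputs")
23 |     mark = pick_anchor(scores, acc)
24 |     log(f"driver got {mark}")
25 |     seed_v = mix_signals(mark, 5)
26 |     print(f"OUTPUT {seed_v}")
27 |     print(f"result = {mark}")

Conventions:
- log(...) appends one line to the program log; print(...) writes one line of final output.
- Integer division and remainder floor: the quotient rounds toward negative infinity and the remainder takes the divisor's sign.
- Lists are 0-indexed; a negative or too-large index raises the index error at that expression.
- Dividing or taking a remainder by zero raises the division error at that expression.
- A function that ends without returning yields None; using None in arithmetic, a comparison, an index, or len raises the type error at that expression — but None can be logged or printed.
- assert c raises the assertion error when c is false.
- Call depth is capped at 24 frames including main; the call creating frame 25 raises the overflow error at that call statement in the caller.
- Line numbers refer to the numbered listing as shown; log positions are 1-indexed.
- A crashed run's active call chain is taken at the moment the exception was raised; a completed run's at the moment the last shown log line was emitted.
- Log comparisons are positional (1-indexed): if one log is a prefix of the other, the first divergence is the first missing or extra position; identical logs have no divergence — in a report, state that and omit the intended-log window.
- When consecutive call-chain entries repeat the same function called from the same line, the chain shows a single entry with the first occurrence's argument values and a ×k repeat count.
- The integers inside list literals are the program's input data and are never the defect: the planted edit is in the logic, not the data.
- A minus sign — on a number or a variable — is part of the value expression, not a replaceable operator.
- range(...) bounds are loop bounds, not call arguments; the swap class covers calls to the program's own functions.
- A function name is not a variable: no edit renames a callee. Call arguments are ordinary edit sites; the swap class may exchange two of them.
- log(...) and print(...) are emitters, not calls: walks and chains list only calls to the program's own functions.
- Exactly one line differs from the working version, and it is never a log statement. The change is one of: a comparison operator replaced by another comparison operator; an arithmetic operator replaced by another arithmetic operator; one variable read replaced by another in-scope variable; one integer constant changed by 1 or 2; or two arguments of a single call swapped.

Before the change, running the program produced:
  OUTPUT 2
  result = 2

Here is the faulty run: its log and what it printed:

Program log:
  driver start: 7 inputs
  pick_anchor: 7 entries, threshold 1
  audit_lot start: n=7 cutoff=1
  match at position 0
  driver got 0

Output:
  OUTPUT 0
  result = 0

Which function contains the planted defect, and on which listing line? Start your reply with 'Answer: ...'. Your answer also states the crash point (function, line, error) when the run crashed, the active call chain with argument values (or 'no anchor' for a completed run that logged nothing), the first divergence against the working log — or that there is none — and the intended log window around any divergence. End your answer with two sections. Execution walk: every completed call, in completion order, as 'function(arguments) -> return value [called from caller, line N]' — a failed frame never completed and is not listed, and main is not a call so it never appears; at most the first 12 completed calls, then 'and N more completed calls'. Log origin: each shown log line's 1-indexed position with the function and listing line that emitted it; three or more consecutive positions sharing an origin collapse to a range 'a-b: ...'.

Answer: the defect is in pick_anchor at line 12.
The tell: The earliest visible damage is log position 5 — 'driver got 0' rather than the intended 'driver got 2'.
Call chain: main.
First divergence: position 5 — the shown line 'driver got 0' should read 'driver got 2'.
Intended log window:
  3: audit_lot start: n=7 cutoff=1
  4: match at position 0
  5: driver got 2
Execution walk:
  audit_lot([1, 9, 1, 4, 9, 10, 10], 1) -> 0  [called from pick_anchor, line 10]
  pick_anchor([1, 9, 1, 4, 9, 10, 10], 1) -> 0  [called from main, line 23]
  mix_signals(0, 5) -> 0  [called from main, line 25]
Origin of each log line:
  1 — main, line 22
  2 — pick_anchor, line 9
  3 — audit_lot, line 2
  4 — audit_lot, line 5
  5 — main, line 24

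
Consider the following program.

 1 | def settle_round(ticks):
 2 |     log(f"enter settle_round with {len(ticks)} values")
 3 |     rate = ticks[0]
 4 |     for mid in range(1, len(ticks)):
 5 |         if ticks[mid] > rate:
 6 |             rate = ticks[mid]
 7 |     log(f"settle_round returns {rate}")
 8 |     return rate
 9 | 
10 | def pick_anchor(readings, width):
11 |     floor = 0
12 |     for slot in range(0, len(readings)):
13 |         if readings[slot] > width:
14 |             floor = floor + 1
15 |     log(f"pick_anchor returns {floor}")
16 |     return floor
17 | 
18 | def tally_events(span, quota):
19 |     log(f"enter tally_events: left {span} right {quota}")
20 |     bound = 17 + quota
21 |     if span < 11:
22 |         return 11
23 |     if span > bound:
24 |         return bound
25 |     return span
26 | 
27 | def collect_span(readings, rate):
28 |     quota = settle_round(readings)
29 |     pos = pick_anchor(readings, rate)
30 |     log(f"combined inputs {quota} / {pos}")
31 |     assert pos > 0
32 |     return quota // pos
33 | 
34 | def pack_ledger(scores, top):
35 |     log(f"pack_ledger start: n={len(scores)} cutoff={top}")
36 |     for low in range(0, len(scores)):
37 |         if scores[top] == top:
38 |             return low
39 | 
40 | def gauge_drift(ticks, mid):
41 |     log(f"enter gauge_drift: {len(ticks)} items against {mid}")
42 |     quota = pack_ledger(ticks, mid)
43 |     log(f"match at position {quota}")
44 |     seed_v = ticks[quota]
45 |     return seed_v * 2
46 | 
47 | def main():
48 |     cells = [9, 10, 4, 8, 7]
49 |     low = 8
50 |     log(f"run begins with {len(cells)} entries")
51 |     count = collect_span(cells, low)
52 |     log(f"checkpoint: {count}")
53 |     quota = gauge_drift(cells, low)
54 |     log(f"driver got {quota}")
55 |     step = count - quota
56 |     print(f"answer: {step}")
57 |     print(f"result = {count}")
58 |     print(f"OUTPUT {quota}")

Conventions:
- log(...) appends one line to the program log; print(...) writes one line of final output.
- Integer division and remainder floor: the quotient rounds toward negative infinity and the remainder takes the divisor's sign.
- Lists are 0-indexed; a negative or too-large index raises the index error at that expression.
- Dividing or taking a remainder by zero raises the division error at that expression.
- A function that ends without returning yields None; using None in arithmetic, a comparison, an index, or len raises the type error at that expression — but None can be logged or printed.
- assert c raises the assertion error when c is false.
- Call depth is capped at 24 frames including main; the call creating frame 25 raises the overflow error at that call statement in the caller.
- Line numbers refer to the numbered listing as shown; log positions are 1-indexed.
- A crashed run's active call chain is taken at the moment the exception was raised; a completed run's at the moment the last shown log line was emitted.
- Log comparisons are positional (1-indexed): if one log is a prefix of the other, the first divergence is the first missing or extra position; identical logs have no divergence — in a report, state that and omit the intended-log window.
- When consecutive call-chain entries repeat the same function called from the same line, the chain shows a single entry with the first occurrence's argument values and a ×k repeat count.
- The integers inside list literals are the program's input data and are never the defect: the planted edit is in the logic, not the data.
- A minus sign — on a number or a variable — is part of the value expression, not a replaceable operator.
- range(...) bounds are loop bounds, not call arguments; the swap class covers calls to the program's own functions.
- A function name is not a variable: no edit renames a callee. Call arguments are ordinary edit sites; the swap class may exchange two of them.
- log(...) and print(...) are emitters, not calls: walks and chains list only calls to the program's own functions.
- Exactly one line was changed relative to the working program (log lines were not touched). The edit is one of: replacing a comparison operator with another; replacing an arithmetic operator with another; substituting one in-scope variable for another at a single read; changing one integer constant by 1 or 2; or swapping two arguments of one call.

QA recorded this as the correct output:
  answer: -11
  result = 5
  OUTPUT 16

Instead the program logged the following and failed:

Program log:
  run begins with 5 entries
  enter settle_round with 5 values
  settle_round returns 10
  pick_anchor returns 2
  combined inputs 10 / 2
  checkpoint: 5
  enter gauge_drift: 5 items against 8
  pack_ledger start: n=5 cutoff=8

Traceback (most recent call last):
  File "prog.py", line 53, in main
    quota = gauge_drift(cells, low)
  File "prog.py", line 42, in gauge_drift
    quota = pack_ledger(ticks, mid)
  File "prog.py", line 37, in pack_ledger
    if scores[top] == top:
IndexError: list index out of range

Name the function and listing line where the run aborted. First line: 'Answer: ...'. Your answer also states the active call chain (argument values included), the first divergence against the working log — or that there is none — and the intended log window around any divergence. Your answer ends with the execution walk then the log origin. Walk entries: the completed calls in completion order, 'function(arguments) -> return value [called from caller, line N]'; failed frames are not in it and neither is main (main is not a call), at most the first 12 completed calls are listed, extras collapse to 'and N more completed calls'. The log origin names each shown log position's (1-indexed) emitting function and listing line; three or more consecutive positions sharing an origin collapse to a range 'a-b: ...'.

Answer: the error was raised in pack_ledger, line 37.
Key fact: After 8 matching log lines the faulty run goes silent, while the working version continues with 'match at position 3'.
Call chain: main -> gauge_drift([9, 10, 4, 8, 7], 8) (called at line 53) -> pack_ledger([9, 10, 4, 8, 7], 8) (called at line 42).
First divergence: position 9 — the faulty run's log ends after 8 lines; the working version continues with 'match at position 3'.
Intended log window:
  7: enter gauge_drift: 5 items against 8
  8: pack_ledger start: n=5 cutoff=8
  9: match at position 3
  10: driver got 16
Execution walk:
  settle_round([9, 10, 4, 8, 7]) -> 10  [called from collect_span, line 28]
  pick_anchor([9, 10, 4, 8, 7], 8) -> 2  [called from collect_span, line 29]
  collect_span([9, 10, 4, 8, 7], 8) -> 5  [called from main, line 51]
Log origin:
  1: logged in main at line 50
  2: logged in settle_round at line 2
  3: logged in settle_round at line 7
  4: logged in pick_anchor at line 15
  5: logged in collect_span at line 30
  6: logged in main at line 52
  7: logged in gauge_drift at line 41
  8: logged in pack_ledger at line 35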